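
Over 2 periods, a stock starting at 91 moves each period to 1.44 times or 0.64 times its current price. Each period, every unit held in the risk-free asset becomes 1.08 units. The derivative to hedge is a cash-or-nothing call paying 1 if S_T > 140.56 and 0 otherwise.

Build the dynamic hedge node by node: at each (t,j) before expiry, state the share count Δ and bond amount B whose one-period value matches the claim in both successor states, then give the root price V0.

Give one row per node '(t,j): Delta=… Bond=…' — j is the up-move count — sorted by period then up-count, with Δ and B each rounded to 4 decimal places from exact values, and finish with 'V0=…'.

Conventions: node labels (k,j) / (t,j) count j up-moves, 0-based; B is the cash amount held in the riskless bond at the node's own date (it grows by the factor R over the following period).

(0,0): Delta=0.0070 Bond=-0.3772
(1,0): Delta=0.0000 Bond=0.0000
(1,1): Delta=0.0095 Bond=-0.7407
V0=0.2593

No-arbitrage ⇒ martingale measure with p* = (R−d)/(u−d) = 0.5500.
Expiry values: V(2,0)=0.0000, V(2,1)=0.0000, V(2,2)=1.0000
(1,0): S=58.2400. Δ = (V_up−V_dn)/(S_up−S_dn) = (0.0000−0.0000)/(83.8656−37.2736) = 0.0000. V = [p*·0.0000 + (1−p*)·0.0000]/1.08 = 0.0000. B = V − Δ·S = 0.0000.
(1,1): S=131.0400. Δ = (V_up−V_dn)/(S_up−S_dn) = (1.0000−0.0000)/(188.6976−83.8656) = 0.0095. V = [p*·1.0000 + (1−p*)·0.0000]/1.08 = 0.5093. B = V − Δ·S = -0.7407.
(0,0): S=91.0000. Δ = (V_up−V_dn)/(S_up−S_dn) = (0.5093−0.0000)/(131.0400−58.2400) = 0.0070. V = [p*·0.5093 + (1−p*)·0.0000]/1.08 = 0.2593. B = V − Δ·S = -0.3772.
As a check, the time-0 holding Δ(0,0)·S0 + B(0,0) comes to 0.2593 — exactly V0.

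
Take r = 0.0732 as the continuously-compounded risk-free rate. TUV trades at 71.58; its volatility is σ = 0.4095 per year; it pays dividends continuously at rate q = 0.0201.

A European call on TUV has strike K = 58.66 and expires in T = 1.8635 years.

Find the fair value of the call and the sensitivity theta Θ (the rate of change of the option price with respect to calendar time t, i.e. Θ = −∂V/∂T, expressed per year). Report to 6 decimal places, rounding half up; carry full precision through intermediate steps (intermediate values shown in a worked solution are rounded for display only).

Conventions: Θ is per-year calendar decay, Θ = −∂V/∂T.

price = 23.878901
Θ = -4.116442

σ√T = 0.4095·√1.8635 = 0.559009
d₁ = (ln(S/K) + (r−q+σ²/2)T) / (σ√T) = (ln(71.58/58.66) + (0.0732−0.0201+0.4095²/2)·1.8635) / 0.559009 = (0.199058 + 0.255197) / 0.559009 = 0.812608
d₂ = d₁ − σ√T = 0.812608 − 0.559009 = 0.253599
e^{−rT} = 0.872486
e^{−qT} = 0.963236
N(d₁) = 0.791779,  N(d₂) = 0.600097
Call price V = S·e^{−qT}·N(d₁) − K·e^{−rT}·N(d₂) = 54.591915 − 30.713014 = 23.878901
φ(d₁) = (1/√(2π))·e^{−d₁²/2} = 0.286762
Θ = −S·e^{−qT}·φ(d₁)·σ/(2√T) + q·S·e^{−qT}·N(d₁) − r·K·e^{−rT}·N(d₂) = −2.965546 + 1.097297 − 2.248193 = -4.116442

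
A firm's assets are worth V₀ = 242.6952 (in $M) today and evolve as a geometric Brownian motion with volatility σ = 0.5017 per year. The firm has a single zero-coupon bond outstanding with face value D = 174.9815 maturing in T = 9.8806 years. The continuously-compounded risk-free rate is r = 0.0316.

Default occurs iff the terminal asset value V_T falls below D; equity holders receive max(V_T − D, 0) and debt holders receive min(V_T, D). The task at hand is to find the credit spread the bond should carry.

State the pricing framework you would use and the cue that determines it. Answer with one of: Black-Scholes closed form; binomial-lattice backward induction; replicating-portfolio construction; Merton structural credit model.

Key observation: assets follow a GBM and default happens iff V_T < 174.9815; valuing claims on that split (equity as a call, risky debt as the residual) is the structural model's definition.

framework: Merton structural credit model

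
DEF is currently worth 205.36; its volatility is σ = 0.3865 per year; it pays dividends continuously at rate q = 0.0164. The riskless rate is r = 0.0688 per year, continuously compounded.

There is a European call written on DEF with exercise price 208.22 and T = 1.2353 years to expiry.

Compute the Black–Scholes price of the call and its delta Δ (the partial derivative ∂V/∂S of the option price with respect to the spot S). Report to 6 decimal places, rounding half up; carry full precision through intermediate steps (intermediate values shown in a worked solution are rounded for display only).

price = 38.598799
Δ = 0.617891

σ√T = 0.3865·√1.2353 = 0.429572
d₁ = (ln(S/K) + (r−q+σ²/2)T) / (σ√T) = (ln(205.36/208.22) + (0.0688−0.0164+0.3865²/2)·1.2353) / 0.429572 = (-0.013831 + 0.156996) / 0.429572 = 0.333274
d₂ = d₁ − σ√T = 0.333274 − 0.429572 = -0.096298
e^{−rT} = 0.918523
e^{−qT} = 0.979945
N(d₁) = 0.630536,  N(d₂) = 0.461642
Call price V = S·e^{−qT}·N(d₁) − K·e^{−rT}·N(d₂) = 126.890038 − 88.291239 = 38.598799
Δ = e^{−qT}·N(d₁) = 0.617891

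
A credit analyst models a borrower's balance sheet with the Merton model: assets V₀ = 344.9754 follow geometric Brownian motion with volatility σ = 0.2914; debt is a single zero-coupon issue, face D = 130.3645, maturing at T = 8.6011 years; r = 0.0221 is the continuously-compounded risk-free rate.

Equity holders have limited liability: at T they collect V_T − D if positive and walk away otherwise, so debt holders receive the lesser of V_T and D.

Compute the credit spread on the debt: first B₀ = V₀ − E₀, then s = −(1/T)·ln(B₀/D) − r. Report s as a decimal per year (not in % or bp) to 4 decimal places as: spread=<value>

spread=0.0069

Work the structural quantities from V₀ = 344.9754 against face 130.3645:
d₁ = [ln(V₀/D) + (r + σ²/2)T] / (σ√T)
   = [ln(344.9754/130.3645) + (0.0221 + 0.5·0.2914²)·8.6011] / (0.2914·√8.6011)
   = [0.973139 + 0.555261] / 0.854607 = 1.788424
d₂ = d₁ − σ√T = 1.788424 − 0.854607 = 0.933817
N(d₁) = 0.963146,  N(d₂) = 0.824801,  e^(−rT) = 0.826889
E₀ = V₀·N(d₁) − D·e^(−rT)·N(d₂)
   = 344.9754·0.963146 − 130.3645·0.826889·0.824801 = 243.350668
B₀ = V₀ − E₀ = 344.9754 − 243.350668 = 101.624732
spread = −(1/T)·ln(B₀/D) − r = −(1/8.6011)·ln(101.624732/130.3645) − 0.0221 = 0.00685530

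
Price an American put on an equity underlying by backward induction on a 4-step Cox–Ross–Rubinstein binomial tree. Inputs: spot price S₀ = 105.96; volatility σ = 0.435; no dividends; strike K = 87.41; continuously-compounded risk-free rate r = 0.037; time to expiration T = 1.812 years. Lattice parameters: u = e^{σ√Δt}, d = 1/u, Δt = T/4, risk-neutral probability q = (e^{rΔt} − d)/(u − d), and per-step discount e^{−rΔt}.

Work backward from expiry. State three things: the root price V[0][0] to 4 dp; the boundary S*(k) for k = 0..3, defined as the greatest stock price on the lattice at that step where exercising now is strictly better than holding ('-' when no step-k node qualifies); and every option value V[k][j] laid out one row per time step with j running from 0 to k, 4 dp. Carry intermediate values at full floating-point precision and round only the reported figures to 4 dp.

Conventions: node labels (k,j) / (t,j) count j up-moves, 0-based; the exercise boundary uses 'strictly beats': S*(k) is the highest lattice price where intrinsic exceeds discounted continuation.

price = 12.5060
boundary = - - - 44.0237
tree:
12.5060
19.7208 4.3550
30.0343 8.1375 0.0000
43.3863 15.2053 0.0000 0.0000
54.5601 28.4119 0.0000 0.0000 0.0000

params: Δt=0.45300 u=1.34015 d=0.74619 q=0.45578 e^(-rΔt)=0.98338
t_4 payoffs: 54.5601 28.4119 0.0000 0.0000 0.0000
t_3: node(3,0) S=44.0237 payoff=43.3863 vs cont=41.9334 → 43.3863 [stop]  node(3,1) S=79.0661 payoff=8.3439 vs cont=15.2053 → 15.2053 [wait]  node(3,2) S=142.0018 payoff=0.0000 vs cont=0.0000 → 0.0000 [wait]  node(3,3) S=255.0337 payoff=0.0000 vs cont=0.0000 → 0.0000 [wait]  ⇒ S*(3)=44.0237
t_2: node(2,0) S=58.9981 payoff=28.4119 vs cont=30.0343 → 30.0343 [wait]  node(2,1) S=105.9600 payoff=0.0000 vs cont=8.1375 → 8.1375 [wait]  node(2,2) S=190.3030 payoff=0.0000 vs cont=0.0000 → 0.0000 [wait]  ⇒ S*(2)=-
t_1: node(1,0) S=79.0661 payoff=8.3439 vs cont=19.7208 → 19.7208 [wait]  node(1,1) S=142.0018 payoff=0.0000 vs cont=4.3550 → 4.3550 [wait]  ⇒ S*(1)=-
t_0: node(0,0) S=105.9600 payoff=0.0000 vs cont=12.5060 → 12.5060 [wait]  ⇒ S*(0)=-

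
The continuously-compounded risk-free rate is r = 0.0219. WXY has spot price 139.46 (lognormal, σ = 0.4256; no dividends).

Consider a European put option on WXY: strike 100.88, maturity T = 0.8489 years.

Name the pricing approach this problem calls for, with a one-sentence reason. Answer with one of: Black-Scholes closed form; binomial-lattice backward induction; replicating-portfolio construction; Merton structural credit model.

framework: Black-Scholes closed form

Key observation: the strike-100.88 put on WXY is European-exercise on a continuously-modelled lognormal underlying, so its value is a single closed-form evaluation.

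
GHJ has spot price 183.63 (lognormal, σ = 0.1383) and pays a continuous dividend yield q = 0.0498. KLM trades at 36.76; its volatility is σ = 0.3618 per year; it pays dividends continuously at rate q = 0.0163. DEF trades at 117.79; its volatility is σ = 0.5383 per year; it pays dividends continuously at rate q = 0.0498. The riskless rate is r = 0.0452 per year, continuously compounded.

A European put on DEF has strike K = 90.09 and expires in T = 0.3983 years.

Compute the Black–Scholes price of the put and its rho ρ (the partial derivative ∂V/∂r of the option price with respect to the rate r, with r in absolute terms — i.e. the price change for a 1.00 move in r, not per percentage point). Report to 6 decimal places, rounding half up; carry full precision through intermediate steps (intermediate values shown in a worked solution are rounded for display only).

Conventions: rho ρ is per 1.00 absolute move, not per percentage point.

price = 4.211743
ρ = -9.502955

σ√T = 0.5383·√0.3983 = 0.339727
d₁ = (ln(S/K) + (r−q+σ²/2)T) / (σ√T) = (ln(117.79/90.09) + (0.0452−0.0498+0.5383²/2)·0.3983) / 0.339727 = (0.268094 + 0.055875) / 0.339727 = 0.953617
d₂ = d₁ − σ√T = 0.953617 − 0.339727 = 0.613891
e^{−rT} = 0.982158
e^{−qT} = 0.980360
N(−d₁) = 0.170139,  N(−d₂) = 0.269644
Put price V = K·e^{−rT}·N(−d₂) − S·e^{−qT}·N(−d₁) = 23.858788 − 19.647045 = 4.211743
ρ = −K·T·e^{−rT}·N(−d₂) = -9.502955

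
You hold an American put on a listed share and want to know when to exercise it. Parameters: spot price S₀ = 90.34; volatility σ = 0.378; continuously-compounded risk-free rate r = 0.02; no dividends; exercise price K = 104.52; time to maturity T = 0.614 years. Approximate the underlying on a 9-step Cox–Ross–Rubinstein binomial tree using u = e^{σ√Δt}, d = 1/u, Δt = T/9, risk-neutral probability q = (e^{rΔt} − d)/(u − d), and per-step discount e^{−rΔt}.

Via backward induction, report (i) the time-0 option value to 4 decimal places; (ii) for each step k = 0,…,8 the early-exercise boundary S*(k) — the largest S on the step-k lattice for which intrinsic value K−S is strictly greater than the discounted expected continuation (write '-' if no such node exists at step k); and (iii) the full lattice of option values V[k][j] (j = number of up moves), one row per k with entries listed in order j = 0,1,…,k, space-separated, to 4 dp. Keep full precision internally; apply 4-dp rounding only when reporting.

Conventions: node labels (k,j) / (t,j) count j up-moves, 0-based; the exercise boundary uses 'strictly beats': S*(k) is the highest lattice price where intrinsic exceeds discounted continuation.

price = 19.3293
boundary = - - - 67.1807 60.8648 67.1807 74.1521 81.8468 90.3400
tree:
19.3293
24.7922 13.5187
30.8926 18.3127 8.4099
37.3393 24.0587 12.1953 4.3694
43.6552 30.5396 17.1685 6.8904 1.6751
49.3773 37.3393 23.3255 10.6067 2.9198 0.3435
54.5615 43.6552 30.3679 15.8304 5.0283 0.6643 0.0000
59.2583 49.3773 37.3393 22.6732 8.5284 1.2847 0.0000 0.0000
63.5135 54.5615 43.6552 30.3679 14.1800 2.4847 0.0000 0.0000 0.0000
67.3687 59.2583 49.3773 37.3393 22.6732 4.8055 0.0000 0.0000 0.0000 0.0000

Δt=0.06822, u=1.10377, d=0.90599, q=0.48224, disc=e^(-rΔt)=0.99864
k=9 terminal: V=max(K-S,0) → 67.3687 59.2583 49.3773 37.3393 22.6732 4.8055 0.0000 0.0000 0.0000 0.0000
k=8: j=0 S=41.0065 intr=63.5135 cont=63.3710 V=63.5135[EX]; j=1 S=49.9585 intr=54.5615 cont=54.4190 V=54.5615[EX]; j=2 S=60.8648 intr=43.6552 cont=43.5127 V=43.6552[EX]; j=3 S=74.1521 intr=30.3679 cont=30.2254 V=30.3679[EX]; j=4 S=90.3400 intr=14.1800 cont=14.0375 V=14.1800[EX]; j=5 S=110.0619 intr=0.0000 cont=2.4847 V=2.4847[hold]; j=6 S=134.0892 intr=0.0000 cont=0.0000 V=0.0000[hold]; j=7 S=163.3619 intr=0.0000 cont=0.0000 V=0.0000[hold]; j=8 S=199.0250 intr=0.0000 cont=0.0000 V=0.0000[hold]  S*(8)=90.3400
k=7: j=0 S=45.2617 intr=59.2583 cont=59.1158 V=59.2583[EX]; j=1 S=55.1427 intr=49.3773 cont=49.2348 V=49.3773[EX]; j=2 S=67.1807 intr=37.3393 cont=37.1968 V=37.3393[EX]; j=3 S=81.8468 intr=22.6732 cont=22.5307 V=22.6732[EX]; j=4 S=99.7145 intr=4.8055 cont=8.5284 V=8.5284[hold]; j=5 S=121.4830 intr=0.0000 cont=1.2847 V=1.2847[hold]; j=6 S=148.0036 intr=0.0000 cont=0.0000 V=0.0000[hold]; j=7 S=180.3139 intr=0.0000 cont=0.0000 V=0.0000[hold]  S*(7)=81.8468
k=6: j=0 S=49.9585 intr=54.5615 cont=54.4190 V=54.5615[EX]; j=1 S=60.8648 intr=43.6552 cont=43.5127 V=43.6552[EX]; j=2 S=74.1521 intr=30.3679 cont=30.2254 V=30.3679[EX]; j=3 S=90.3400 intr=14.1800 cont=15.8304 V=15.8304[hold]; j=4 S=110.0619 intr=0.0000 cont=5.0283 V=5.0283[hold]; j=5 S=134.0892 intr=0.0000 cont=0.6643 V=0.6643[hold]; j=6 S=163.3619 intr=0.0000 cont=0.0000 V=0.0000[hold]  S*(6)=74.1521
k=5: j=0 S=55.1427 intr=49.3773 cont=49.2348 V=49.3773[EX]; j=1 S=67.1807 intr=37.3393 cont=37.1968 V=37.3393[EX]; j=2 S=81.8468 intr=22.6732 cont=23.3255 V=23.3255[hold]; j=3 S=99.7145 intr=4.8055 cont=10.6067 V=10.6067[hold]; j=4 S=121.4830 intr=0.0000 cont=2.9198 V=2.9198[hold]; j=5 S=148.0036 intr=0.0000 cont=0.3435 V=0.3435[hold]  S*(5)=67.1807
k=4: j=0 S=60.8648 intr=43.6552 cont=43.5127 V=43.6552[EX]; j=1 S=74.1521 intr=30.3679 cont=30.5396 V=30.5396[hold]; j=2 S=90.3400 intr=14.1800 cont=17.1685 V=17.1685[hold]; j=3 S=110.0619 intr=0.0000 cont=6.8904 V=6.8904[hold]; j=4 S=134.0892 intr=0.0000 cont=1.6751 V=1.6751[hold]  S*(4)=60.8648
k=3: j=0 S=67.1807 intr=37.3393 cont=37.2794 V=37.3393[EX]; j=1 S=81.8468 intr=22.6732 cont=24.0587 V=24.0587[hold]; j=2 S=99.7145 intr=4.8055 cont=12.1953 V=12.1953[hold]; j=3 S=121.4830 intr=0.0000 cont=4.3694 V=4.3694[hold]  S*(3)=67.1807
k=2: j=0 S=74.1521 intr=30.3679 cont=30.8926 V=30.8926[hold]; j=1 S=90.3400 intr=14.1800 cont=18.3127 V=18.3127[hold]; j=2 S=110.0619 intr=0.0000 cont=8.4099 V=8.4099[hold]  S*(2)=-
k=1: j=0 S=81.8468 intr=22.6732 cont=24.7922 V=24.7922[hold]; j=1 S=99.7145 intr=4.8055 cont=13.5187 V=13.5187[hold]  S*(1)=-
k=0: j=0 S=90.3400 intr=14.1800 cont=19.3293 V=19.3293[hold]  S*(0)=-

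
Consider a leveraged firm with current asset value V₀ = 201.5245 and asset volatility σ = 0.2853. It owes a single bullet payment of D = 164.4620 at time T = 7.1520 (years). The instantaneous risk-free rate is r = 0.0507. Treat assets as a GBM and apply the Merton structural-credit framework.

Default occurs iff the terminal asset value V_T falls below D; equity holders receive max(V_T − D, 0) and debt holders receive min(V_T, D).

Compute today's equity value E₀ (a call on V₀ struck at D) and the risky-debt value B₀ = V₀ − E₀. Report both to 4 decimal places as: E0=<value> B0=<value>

With assets at 201.5245 and a single debt payment of 164.4620 at 7.1520 years:
d₁ = [ln(V₀/D) + (r + σ²/2)T] / (σ√T)
   = [ln(201.5245/164.4620) + (0.0507 + 0.5·0.2853²)·7.1520] / (0.2853·√7.1520)
   = [0.203231 + 0.653679] / 0.762984 = 1.123104
d₂ = d₁ − σ√T = 1.123104 − 0.762984 = 0.360119
N(d₁) = 0.869303,  N(d₂) = 0.640621,  e^(−rT) = 0.695860
E₀ = V₀·N(d₁) − D·e^(−rT)·N(d₂)
   = 201.5245·0.869303 − 164.4620·0.695860·0.640621 = 101.871578
B₀ = V₀ − E₀ = 201.5245 − 101.871578 = 99.652922

E0=101.8716 B0=99.6529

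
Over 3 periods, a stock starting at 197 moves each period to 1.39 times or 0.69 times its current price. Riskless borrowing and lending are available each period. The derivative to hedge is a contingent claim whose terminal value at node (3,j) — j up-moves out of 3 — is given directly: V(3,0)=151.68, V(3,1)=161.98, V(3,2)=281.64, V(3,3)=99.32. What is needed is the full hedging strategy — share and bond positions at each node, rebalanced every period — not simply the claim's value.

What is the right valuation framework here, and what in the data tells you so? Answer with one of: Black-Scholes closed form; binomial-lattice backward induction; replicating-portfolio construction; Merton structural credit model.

Key observation: the task asks for the hedge itself — share and bond holdings at every node of the 3-period tree on spot 197 with factors 1.39/0.69 — which is exactly what the replicating-portfolio construction produces.

framework: replicating-portfolio construction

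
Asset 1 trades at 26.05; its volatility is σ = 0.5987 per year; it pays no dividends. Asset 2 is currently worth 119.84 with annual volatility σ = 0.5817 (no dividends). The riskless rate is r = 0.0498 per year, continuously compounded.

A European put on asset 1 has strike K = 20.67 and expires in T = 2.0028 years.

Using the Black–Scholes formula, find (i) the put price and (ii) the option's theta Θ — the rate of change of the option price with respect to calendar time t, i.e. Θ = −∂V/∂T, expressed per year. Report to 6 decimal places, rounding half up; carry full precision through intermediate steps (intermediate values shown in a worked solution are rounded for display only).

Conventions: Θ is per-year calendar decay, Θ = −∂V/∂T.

σ√T = 0.5987·√2.0028 = 0.847282
d₁ = (ln(S/K) + (r+σ²/2)T) / (σ√T) = (ln(26.05/20.67) + (0.0498+0.5987²/2)·2.0028) / 0.847282 = (0.231334 + 0.458683) / 0.847282 = 0.814389
d₂ = d₁ − σ√T = 0.814389 − 0.847282 = -0.032893
e^{−rT} = 0.905073
N(−d₁) = 0.207711,  N(−d₂) = 0.513120
Put price V = K·e^{−rT}·N(−d₂) − S·N(−d₁) = 9.599380 − 5.410873 = 4.188507
φ(d₁) = (1/√(2π))·e^{−d₁²/2} = 0.286346
Θ = −S·φ(d₁)·σ/(2√T) + r·K·e^{−rT}·N(−d₂) = −1.577828 + 0.478049 = -1.099779

price = 4.188507
Θ = -1.099779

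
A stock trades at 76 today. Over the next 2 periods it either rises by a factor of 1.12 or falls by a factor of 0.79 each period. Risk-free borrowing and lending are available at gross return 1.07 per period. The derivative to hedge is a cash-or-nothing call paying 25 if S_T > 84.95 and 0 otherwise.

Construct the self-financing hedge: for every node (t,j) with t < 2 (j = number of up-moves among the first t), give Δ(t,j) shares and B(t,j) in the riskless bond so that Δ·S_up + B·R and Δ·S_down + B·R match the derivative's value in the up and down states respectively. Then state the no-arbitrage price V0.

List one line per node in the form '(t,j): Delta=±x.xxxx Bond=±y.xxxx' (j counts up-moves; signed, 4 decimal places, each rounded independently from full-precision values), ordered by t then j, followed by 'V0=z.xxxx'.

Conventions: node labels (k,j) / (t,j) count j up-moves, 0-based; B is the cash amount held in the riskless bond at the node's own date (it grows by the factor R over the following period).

(0,0): Delta=0.7904 Bond=-44.3537
(1,0): Delta=0.0000 Bond=0.0000
(1,1): Delta=0.8900 Bond=-55.9332
V0=15.7203

The replicating-portfolio and risk-neutral prices coincide; use p* = (1.07−0.79)/(1.12−0.79) = 0.8485 for the latter.
Payoffs at expiry: V(2,0)=0.0000, V(2,1)=0.0000, V(2,2)=25.0000
(1,0): S=60.0400. Δ = (V_up−V_dn)/(S_up−S_dn) = (0.0000−0.0000)/(67.2448−47.4316) = 0.0000. V = [p*·0.0000 + (1−p*)·0.0000]/1.07 = 0.0000. B = V − Δ·S = 0.0000.
(1,1): S=85.1200. Δ = (V_up−V_dn)/(S_up−S_dn) = (25.0000−0.0000)/(95.3344−67.2448) = 0.8900. V = [p*·25.0000 + (1−p*)·0.0000]/1.07 = 19.8244. B = V − Δ·S = -55.9332.
(0,0): S=76.0000. Δ = (V_up−V_dn)/(S_up−S_dn) = (19.8244−0.0000)/(85.1200−60.0400) = 0.7904. V = [p*·19.8244 + (1−p*)·0.0000]/1.07 = 15.7203. B = V − Δ·S = -44.3537.
Verification: the root portfolio costs Δ(0,0)·S0 + B(0,0) = 15.7203, matching V0.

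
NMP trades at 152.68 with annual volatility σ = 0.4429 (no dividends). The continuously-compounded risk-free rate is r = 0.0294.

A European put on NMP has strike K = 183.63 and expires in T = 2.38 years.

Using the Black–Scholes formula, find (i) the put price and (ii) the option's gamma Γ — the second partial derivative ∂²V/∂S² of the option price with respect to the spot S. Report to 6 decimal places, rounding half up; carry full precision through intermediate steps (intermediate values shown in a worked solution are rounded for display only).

σ√T = 0.4429·√2.38 = 0.683273
d₁ = (ln(S/K) + (r+σ²/2)T) / (σ√T) = (ln(152.68/183.63) + (0.0294+0.4429²/2)·2.38) / 0.683273 = (-0.184579 + 0.303403) / 0.683273 = 0.173905
d₂ = d₁ − σ√T = 0.173905 − 0.683273 = -0.509368
e^{−rT} = 0.932420
N(−d₁) = 0.430970,  N(−d₂) = 0.694753
Put price V = K·e^{−rT}·N(−d₂) − S·N(−d₁) = 118.955789 − 65.800536 = 53.155253
φ(d₁) = (1/√(2π))·e^{−d₁²/2} = 0.392955
Γ = φ(d₁) / (S·σ·√T) = 0.003767

price = 53.155253
Γ = 0.003767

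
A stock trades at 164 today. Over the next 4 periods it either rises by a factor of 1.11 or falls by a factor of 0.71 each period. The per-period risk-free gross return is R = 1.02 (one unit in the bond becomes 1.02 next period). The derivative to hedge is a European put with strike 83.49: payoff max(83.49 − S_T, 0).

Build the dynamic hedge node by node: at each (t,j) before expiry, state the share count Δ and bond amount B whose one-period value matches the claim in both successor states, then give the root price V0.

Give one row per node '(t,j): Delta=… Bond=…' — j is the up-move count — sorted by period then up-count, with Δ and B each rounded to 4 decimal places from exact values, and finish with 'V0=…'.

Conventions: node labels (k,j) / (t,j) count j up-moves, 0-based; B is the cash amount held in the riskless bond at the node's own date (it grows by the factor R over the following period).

Arbitrage-free pricing uses the up-move probability p* = (R−d)/(u−d) = 0.7750, discounting each step at R = 1.02.
Terminal payoffs: V(4,0)=41.8148, V(4,1)=18.3359, V(4,2)=0.0000, V(4,3)=0.0000, V(4,4)=0.0000
Node (3,0) S=58.6974: V=(p*·18.3359+(1−p*)·41.8148)/1.02=23.1555; Δ=(18.3359−41.8148)/(65.1541−41.6752)=-1.0000; B=V−Δ·S=81.8529
Node (3,1) S=91.7664: V=(p*·0.0000+(1−p*)·18.3359)/1.02=4.0447; Δ=(0.0000−18.3359)/(101.8607−65.1541)=-0.4995; B=V−Δ·S=49.8844
Node (3,2) S=143.4657: V=(p*·0.0000+(1−p*)·0.0000)/1.02=0.0000; Δ=(0.0000−0.0000)/(159.2470−101.8607)=0.0000; B=V−Δ·S=0.0000
Node (3,3) S=224.2915: V=(p*·0.0000+(1−p*)·0.0000)/1.02=0.0000; Δ=(0.0000−0.0000)/(248.9635−159.2470)=0.0000; B=V−Δ·S=0.0000
Node (2,0) S=82.6724: V=(p*·4.0447+(1−p*)·23.1555)/1.02=8.1810; Δ=(4.0447−23.1555)/(91.7664−58.6974)=-0.5779; B=V−Δ·S=55.9581
Node (2,1) S=129.2484: V=(p*·0.0000+(1−p*)·4.0447)/1.02=0.8922; Δ=(0.0000−4.0447)/(143.4657−91.7664)=-0.0782; B=V−Δ·S=11.0039
Node (2,2) S=202.0644: V=(p*·0.0000+(1−p*)·0.0000)/1.02=0.0000; Δ=(0.0000−0.0000)/(224.2915−143.4657)=0.0000; B=V−Δ·S=0.0000
Node (1,0) S=116.4400: V=(p*·0.8922+(1−p*)·8.1810)/1.02=2.4825; Δ=(0.8922−8.1810)/(129.2484−82.6724)=-0.1565; B=V−Δ·S=20.7045
Node (1,1) S=182.0400: V=(p*·0.0000+(1−p*)·0.8922)/1.02=0.1968; Δ=(0.0000−0.8922)/(202.0644−129.2484)=-0.0123; B=V−Δ·S=2.4273
Node (0,0) S=164.0000: V=(p*·0.1968+(1−p*)·2.4825)/1.02=0.6972; Δ=(0.1968−2.4825)/(182.0400−116.4400)=-0.0348; B=V−Δ·S=6.4115
Verification: the root portfolio costs Δ(0,0)·S0 + B(0,0) = 0.6972, matching V0.

(0,0): Delta=-0.0348 Bond=6.4115
(1,0): Delta=-0.1565 Bond=20.7045
(1,1): Delta=-0.0123 Bond=2.4273
(2,0): Delta=-0.5779 Bond=55.9581
(2,1): Delta=-0.0782 Bond=11.0039
(2,2): Delta=0.0000 Bond=0.0000
(3,0): Delta=-1.0000 Bond=81.8529
(3,1): Delta=-0.4995 Bond=49.8844
(3,2): Delta=0.0000 Bond=0.0000
(3,3): Delta=0.0000 Bond=0.0000
V0=0.6972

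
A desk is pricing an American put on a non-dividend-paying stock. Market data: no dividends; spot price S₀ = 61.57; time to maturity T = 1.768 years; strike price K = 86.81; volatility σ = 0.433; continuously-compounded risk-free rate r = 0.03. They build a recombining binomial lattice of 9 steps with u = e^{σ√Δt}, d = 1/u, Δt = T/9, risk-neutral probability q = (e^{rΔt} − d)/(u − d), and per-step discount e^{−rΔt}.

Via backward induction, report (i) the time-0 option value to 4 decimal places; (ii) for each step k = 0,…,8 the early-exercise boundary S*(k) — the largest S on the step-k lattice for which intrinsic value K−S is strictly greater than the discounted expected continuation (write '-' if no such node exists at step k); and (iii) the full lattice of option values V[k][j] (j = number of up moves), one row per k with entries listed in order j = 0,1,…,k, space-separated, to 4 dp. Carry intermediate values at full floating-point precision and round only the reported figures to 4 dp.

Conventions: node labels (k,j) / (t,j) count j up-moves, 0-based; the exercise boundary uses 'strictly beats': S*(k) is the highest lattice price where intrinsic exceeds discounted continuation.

price = 30.1264
boundary = - - 41.9444 34.6200 41.9444 34.6200 41.9444 50.8185 61.5700
tree:
30.1264
37.2724 22.3668
44.8656 29.0938 14.9866
52.1900 36.7208 20.7732 8.5843
58.2354 44.8656 27.9070 12.9093 3.7659
63.2252 52.1900 36.1413 18.8797 6.2713 0.9594
67.3436 58.2354 44.8656 26.6599 10.2554 1.8122 0.0000
70.7429 63.2252 52.1900 35.9915 16.3669 3.4231 0.0000 0.0000
73.5486 67.3436 58.2354 44.8656 25.2400 6.4660 0.0000 0.0000 0.0000
75.8643 70.7429 63.2252 52.1900 35.9915 12.2138 0.0000 0.0000 0.0000 0.0000

Δt=0.19644, u=1.21157, d=0.82538, q=0.46747, disc=e^(-rΔt)=0.99412
k=9 terminal: V=max(K-S,0) → 75.8643 70.7429 63.2252 52.1900 35.9915 12.2138 0.0000 0.0000 0.0000 0.0000
k=8: j=0 S=13.2614 intr=73.5486 cont=73.0385 V=73.5486[EX]; j=1 S=19.4664 intr=67.3436 cont=66.8335 V=67.3436[EX]; j=2 S=28.5746 intr=58.2354 cont=57.7253 V=58.2354[EX]; j=3 S=41.9444 intr=44.8656 cont=44.3555 V=44.8656[EX]; j=4 S=61.5700 intr=25.2400 cont=24.7299 V=25.2400[EX]; j=5 S=90.3783 intr=0.0000 cont=6.4660 V=6.4660[hold]; j=6 S=132.6657 intr=0.0000 cont=0.0000 V=0.0000[hold]; j=7 S=194.7393 intr=0.0000 cont=0.0000 V=0.0000[hold]; j=8 S=285.8567 intr=0.0000 cont=0.0000 V=0.0000[hold]  S*(8)=61.5700
k=7: j=0 S=16.0671 intr=70.7429 cont=70.2328 V=70.7429[EX]; j=1 S=23.5848 intr=63.2252 cont=62.7151 V=63.2252[EX]; j=2 S=34.6200 intr=52.1900 cont=51.6799 V=52.1900[EX]; j=3 S=50.8185 intr=35.9915 cont=35.4814 V=35.9915[EX]; j=4 S=74.5962 intr=12.2138 cont=16.3669 V=16.3669[hold]; j=5 S=109.4993 intr=0.0000 cont=3.4231 V=3.4231[hold]; j=6 S=160.7334 intr=0.0000 cont=0.0000 V=0.0000[hold]; j=7 S=235.9397 intr=0.0000 cont=0.0000 V=0.0000[hold]  S*(7)=50.8185
k=6: j=0 S=19.4664 intr=67.3436 cont=66.8335 V=67.3436[EX]; j=1 S=28.5746 intr=58.2354 cont=57.7253 V=58.2354[EX]; j=2 S=41.9444 intr=44.8656 cont=44.3555 V=44.8656[EX]; j=3 S=61.5700 intr=25.2400 cont=26.6599 V=26.6599[hold]; j=4 S=90.3783 intr=0.0000 cont=10.2554 V=10.2554[hold]; j=5 S=132.6657 intr=0.0000 cont=1.8122 V=1.8122[hold]; j=6 S=194.7393 intr=0.0000 cont=0.0000 V=0.0000[hold]  S*(6)=41.9444
k=5: j=0 S=23.5848 intr=63.2252 cont=62.7151 V=63.2252[EX]; j=1 S=34.6200 intr=52.1900 cont=51.6799 V=52.1900[EX]; j=2 S=50.8185 intr=35.9915 cont=36.1413 V=36.1413[hold]; j=3 S=74.5962 intr=12.2138 cont=18.8797 V=18.8797[hold]; j=4 S=109.4993 intr=0.0000 cont=6.2713 V=6.2713[hold]; j=5 S=160.7334 intr=0.0000 cont=0.9594 V=0.9594[hold]  S*(5)=34.6200
k=4: j=0 S=28.5746 intr=58.2354 cont=57.7253 V=58.2354[EX]; j=1 S=41.9444 intr=44.8656 cont=44.4251 V=44.8656[EX]; j=2 S=61.5700 intr=25.2400 cont=27.9070 V=27.9070[hold]; j=3 S=90.3783 intr=0.0000 cont=12.9093 V=12.9093[hold]; j=4 S=132.6657 intr=0.0000 cont=3.7659 V=3.7659[hold]  S*(4)=41.9444
k=3: j=0 S=34.6200 intr=52.1900 cont=51.6799 V=52.1900[EX]; j=1 S=50.8185 intr=35.9915 cont=36.7208 V=36.7208[hold]; j=2 S=74.5962 intr=12.2138 cont=20.7732 V=20.7732[hold]; j=3 S=109.4993 intr=0.0000 cont=8.5843 V=8.5843[hold]  S*(3)=34.6200
k=2: j=0 S=41.9444 intr=44.8656 cont=44.6944 V=44.8656[EX]; j=1 S=61.5700 intr=25.2400 cont=29.0938 V=29.0938[hold]; j=2 S=90.3783 intr=0.0000 cont=14.9866 V=14.9866[hold]  S*(2)=41.9444
k=1: j=0 S=50.8185 intr=35.9915 cont=37.2724 V=37.2724[hold]; j=1 S=74.5962 intr=12.2138 cont=22.3668 V=22.3668[hold]  S*(1)=-
k=0: j=0 S=61.5700 intr=25.2400 cont=30.1264 V=30.1264[hold]  S*(0)=-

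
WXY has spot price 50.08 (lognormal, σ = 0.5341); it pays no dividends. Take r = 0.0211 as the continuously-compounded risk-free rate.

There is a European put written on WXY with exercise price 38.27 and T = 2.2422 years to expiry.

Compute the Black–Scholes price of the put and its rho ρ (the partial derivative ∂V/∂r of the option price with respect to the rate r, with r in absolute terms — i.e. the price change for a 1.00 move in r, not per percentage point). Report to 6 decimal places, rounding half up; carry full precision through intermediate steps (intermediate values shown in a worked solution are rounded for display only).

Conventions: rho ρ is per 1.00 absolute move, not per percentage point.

σ√T = 0.5341·√2.2422 = 0.799760
d₁ = (ln(S/K) + (r+σ²/2)T) / (σ√T) = (ln(50.08/38.27) + (0.0211+0.5341²/2)·2.2422) / 0.799760 = (0.268955 + 0.367119) / 0.799760 = 0.795331
d₂ = d₁ − σ√T = 0.795331 − 0.799760 = -0.004429
e^{−rT} = 0.953791
N(−d₁) = 0.213211,  N(−d₂) = 0.501767
Put price V = K·e^{−rT}·N(−d₂) − S·N(−d₁) = 18.315294 − 10.677582 = 7.637712
ρ = −K·T·e^{−rT}·N(−d₂) = -41.066552

price = 7.637712
ρ = -41.066552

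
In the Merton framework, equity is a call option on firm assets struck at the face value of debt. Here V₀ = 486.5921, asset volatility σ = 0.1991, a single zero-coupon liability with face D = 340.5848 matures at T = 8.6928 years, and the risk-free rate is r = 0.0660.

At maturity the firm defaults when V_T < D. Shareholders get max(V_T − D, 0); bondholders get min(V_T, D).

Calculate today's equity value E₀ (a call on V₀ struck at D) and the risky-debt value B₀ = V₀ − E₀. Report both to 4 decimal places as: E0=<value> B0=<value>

E0=298.8820 B0=187.7101

With assets at 486.5921 and a single debt payment of 340.5848 at 8.6928 years:
d₁ = [ln(V₀/D) + (r + σ²/2)T] / (σ√T)
   = [ln(486.5921/340.5848) + (0.0660 + 0.5·0.1991²)·8.6928] / (0.1991·√8.6928)
   = [0.356762 + 0.746020] / 0.587018 = 1.878618
d₂ = d₁ − σ√T = 1.878618 − 0.587018 = 1.291600
N(d₁) = 0.969852,  N(d₂) = 0.901752,  e^(−rT) = 0.563423
E₀ = V₀·N(d₁) − D·e^(−rT)·N(d₂)
   = 486.5921·0.969852 − 340.5848·0.563423·0.901752 = 298.881974
B₀ = V₀ − E₀ = 486.5921 − 298.881974 = 187.710126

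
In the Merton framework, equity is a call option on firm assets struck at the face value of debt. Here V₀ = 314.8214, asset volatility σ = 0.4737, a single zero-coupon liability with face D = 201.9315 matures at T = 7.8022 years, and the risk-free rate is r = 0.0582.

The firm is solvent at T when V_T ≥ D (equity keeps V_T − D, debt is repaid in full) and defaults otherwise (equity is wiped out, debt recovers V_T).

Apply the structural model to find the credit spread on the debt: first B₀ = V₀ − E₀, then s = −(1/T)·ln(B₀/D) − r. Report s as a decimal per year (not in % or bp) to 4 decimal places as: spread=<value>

spread=0.0407

Apply the equity-as-call identities (strike 201.9315, horizon 7.8022 years):
d₁ = [ln(V₀/D) + (r + σ²/2)T] / (σ√T)
   = [ln(314.8214/201.9315) + (0.0582 + 0.5·0.4737²)·7.8022] / (0.4737·√7.8022)
   = [0.444077 + 1.329462] / 1.323159 = 1.340383
d₂ = d₁ − σ√T = 1.340383 − 1.323159 = 0.017224
N(d₁) = 0.909940,  N(d₂) = 0.506871,  e^(−rT) = 0.635027
E₀ = V₀·N(d₁) − D·e^(−rT)·N(d₂)
   = 314.8214·0.909940 − 201.9315·0.635027·0.506871 = 221.471386
B₀ = V₀ − E₀ = 314.8214 − 221.471386 = 93.350014
spread = −(1/T)·ln(B₀/D) − r = −(1/7.8022)·ln(93.350014/201.9315) − 0.0582 = 0.04069166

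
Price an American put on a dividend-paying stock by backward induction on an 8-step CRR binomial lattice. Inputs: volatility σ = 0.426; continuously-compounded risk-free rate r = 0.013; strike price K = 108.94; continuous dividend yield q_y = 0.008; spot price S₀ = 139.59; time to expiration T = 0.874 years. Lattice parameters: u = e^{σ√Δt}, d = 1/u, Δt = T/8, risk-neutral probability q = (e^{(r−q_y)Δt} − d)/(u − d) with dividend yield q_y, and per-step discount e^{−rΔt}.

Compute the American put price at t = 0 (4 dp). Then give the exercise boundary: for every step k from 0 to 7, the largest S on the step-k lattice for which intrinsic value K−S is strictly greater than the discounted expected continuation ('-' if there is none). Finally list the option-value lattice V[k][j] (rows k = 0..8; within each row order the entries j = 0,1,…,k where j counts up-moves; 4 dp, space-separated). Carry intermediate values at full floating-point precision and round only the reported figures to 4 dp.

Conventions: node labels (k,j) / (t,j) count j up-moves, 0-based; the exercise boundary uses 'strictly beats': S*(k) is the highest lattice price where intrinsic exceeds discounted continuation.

Δt=0.10925  u=1.15120  d=0.86866  q=0.46679  discount=0.99858
step 8 (expiry): payoffs max(K−S,0) = 63.6872 48.9682 29.4615 3.6100 0.0000 0.0000 0.0000 0.0000 0.0000
step 7: (k=7,j=0): S=52.0950, K−S=56.8450, hold=56.7359 ⇒ V=56.8450 exercise | (k=7,j=1): S=69.0396, K−S=39.9004, hold=39.8061 ⇒ V=39.9004 exercise | (k=7,j=2): S=91.4957, K−S=17.4443, hold=17.3696 ⇒ V=17.4443 exercise | (k=7,j=3): S=121.2560, K−S=0.0000, hold=1.9222 ⇒ V=1.9222 continue | (k=7,j=4): S=160.6961, K−S=0.0000, hold=0.0000 ⇒ V=0.0000 continue | (k=7,j=5): S=212.9648, K−S=0.0000, hold=0.0000 ⇒ V=0.0000 continue | (k=7,j=6): S=282.2345, K−S=0.0000, hold=0.0000 ⇒ V=0.0000 continue | (k=7,j=7): S=374.0351, K−S=0.0000, hold=0.0000 ⇒ V=0.0000 continue  boundary S*=91.4957
step 6: (k=6,j=0): S=59.9718, K−S=48.9682, hold=48.8659 ⇒ V=48.9682 exercise | (k=6,j=1): S=79.4785, K−S=29.4615, hold=29.3763 ⇒ V=29.4615 exercise | (k=6,j=2): S=105.3300, K−S=3.6100, hold=10.1842 ⇒ V=10.1842 continue | (k=6,j=3): S=139.5900, K−S=0.0000, hold=1.0235 ⇒ V=1.0235 continue | (k=6,j=4): S=184.9936, K−S=0.0000, hold=0.0000 ⇒ V=0.0000 continue | (k=6,j=5): S=245.1652, K−S=0.0000, hold=0.0000 ⇒ V=0.0000 continue | (k=6,j=6): S=324.9086, K−S=0.0000, hold=0.0000 ⇒ V=0.0000 continue  boundary S*=79.4785
step 5: (k=5,j=0): S=69.0396, K−S=39.9004, hold=39.8061 ⇒ V=39.9004 exercise | (k=5,j=1): S=91.4957, K−S=17.4443, hold=20.4340 ⇒ V=20.4340 continue | (k=5,j=2): S=121.2560, K−S=0.0000, hold=5.8997 ⇒ V=5.8997 continue | (k=5,j=3): S=160.6961, K−S=0.0000, hold=0.5449 ⇒ V=0.5449 continue | (k=5,j=4): S=212.9648, K−S=0.0000, hold=0.0000 ⇒ V=0.0000 continue | (k=5,j=5): S=282.2345, K−S=0.0000, hold=0.0000 ⇒ V=0.0000 continue  boundary S*=69.0396
step 4: (k=4,j=0): S=79.4785, K−S=29.4615, hold=30.7699 ⇒ V=30.7699 continue | (k=4,j=1): S=105.3300, K−S=3.6100, hold=13.6301 ⇒ V=13.6301 continue | (k=4,j=2): S=139.5900, K−S=0.0000, hold=3.3953 ⇒ V=3.3953 continue | (k=4,j=3): S=184.9936, K−S=0.0000, hold=0.2902 ⇒ V=0.2902 continue | (k=4,j=4): S=245.1652, K−S=0.0000, hold=0.0000 ⇒ V=0.0000 continue  boundary S*=-
step 3: (k=3,j=0): S=91.4957, K−S=17.4443, hold=22.7369 ⇒ V=22.7369 continue | (k=3,j=1): S=121.2560, K−S=0.0000, hold=8.8401 ⇒ V=8.8401 continue | (k=3,j=2): S=160.6961, K−S=0.0000, hold=1.9431 ⇒ V=1.9431 continue | (k=3,j=3): S=212.9648, K−S=0.0000, hold=0.1545 ⇒ V=0.1545 continue  boundary S*=-
step 2: (k=2,j=0): S=105.3300, K−S=3.6100, hold=16.2269 ⇒ V=16.2269 continue | (k=2,j=1): S=139.5900, K−S=0.0000, hold=5.6126 ⇒ V=5.6126 continue | (k=2,j=2): S=184.9936, K−S=0.0000, hold=1.1066 ⇒ V=1.1066 continue  boundary S*=-
step 1: (k=1,j=0): S=121.2560, K−S=0.0000, hold=11.2563 ⇒ V=11.2563 continue | (k=1,j=1): S=160.6961, K−S=0.0000, hold=3.5043 ⇒ V=3.5043 continue  boundary S*=-
step 0: (k=0,j=0): S=139.5900, K−S=0.0000, hold=7.6269 ⇒ V=7.6269 continue  boundary S*=-

price = 7.6269
boundary = - - - - - 69.0396 79.4785 91.4957
tree:
7.6269
11.2563 3.5043
16.2269 5.6126 1.1066
22.7369 8.8401 1.9431 0.1545
30.7699 13.6301 3.3953 0.2902 0.0000
39.9004 20.4340 5.8997 0.5449 0.0000 0.0000
48.9682 29.4615 10.1842 1.0235 0.0000 0.0000 0.0000
56.8450 39.9004 17.4443 1.9222 0.0000 0.0000 0.0000 0.0000
63.6872 48.9682 29.4615 3.6100 0.0000 0.0000 0.0000 0.0000 0.0000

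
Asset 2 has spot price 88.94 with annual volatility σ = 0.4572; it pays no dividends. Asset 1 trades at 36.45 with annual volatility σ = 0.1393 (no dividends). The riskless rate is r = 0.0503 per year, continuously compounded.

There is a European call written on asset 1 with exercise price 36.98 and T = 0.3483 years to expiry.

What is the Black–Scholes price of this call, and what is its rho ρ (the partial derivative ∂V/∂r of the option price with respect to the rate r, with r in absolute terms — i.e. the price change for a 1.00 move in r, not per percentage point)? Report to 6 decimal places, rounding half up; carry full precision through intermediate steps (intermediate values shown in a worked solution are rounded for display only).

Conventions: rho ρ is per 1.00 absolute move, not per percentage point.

price = 1.250238
ρ = 6.310070

σ√T = 0.1393·√0.3483 = 0.082211
d₁ = (ln(S/K) + (r+σ²/2)T) / (σ√T) = (ln(36.45/36.98) + (0.0503+0.1393²/2)·0.3483) / 0.082211 = (-0.014436 + 0.020899) / 0.082211 = 0.078615
d₂ = d₁ − σ√T = 0.078615 − 0.082211 = -0.003595
e^{−rT} = 0.982633
N(d₁) = 0.531331,  N(d₂) = 0.498566
Call price V = S·N(d₁) − K·e^{−rT}·N(d₂) = 19.367004 − 18.116766 = 1.250238
ρ = K·T·e^{−rT}·N(d₂) = 6.310070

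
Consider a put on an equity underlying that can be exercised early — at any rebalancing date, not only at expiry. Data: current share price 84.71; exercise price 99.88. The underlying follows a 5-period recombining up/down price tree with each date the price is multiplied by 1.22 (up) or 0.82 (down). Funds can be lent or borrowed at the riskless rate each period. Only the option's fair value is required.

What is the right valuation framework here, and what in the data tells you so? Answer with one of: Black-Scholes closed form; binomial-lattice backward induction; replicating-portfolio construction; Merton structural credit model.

Key observation: the exercise right at every one of the 5 steps is what matters: each node needs max(99.88 − S, continuation), which only the stepwise tree valuation starting from spot 84.71 delivers.

framework: binomial-lattice backward induction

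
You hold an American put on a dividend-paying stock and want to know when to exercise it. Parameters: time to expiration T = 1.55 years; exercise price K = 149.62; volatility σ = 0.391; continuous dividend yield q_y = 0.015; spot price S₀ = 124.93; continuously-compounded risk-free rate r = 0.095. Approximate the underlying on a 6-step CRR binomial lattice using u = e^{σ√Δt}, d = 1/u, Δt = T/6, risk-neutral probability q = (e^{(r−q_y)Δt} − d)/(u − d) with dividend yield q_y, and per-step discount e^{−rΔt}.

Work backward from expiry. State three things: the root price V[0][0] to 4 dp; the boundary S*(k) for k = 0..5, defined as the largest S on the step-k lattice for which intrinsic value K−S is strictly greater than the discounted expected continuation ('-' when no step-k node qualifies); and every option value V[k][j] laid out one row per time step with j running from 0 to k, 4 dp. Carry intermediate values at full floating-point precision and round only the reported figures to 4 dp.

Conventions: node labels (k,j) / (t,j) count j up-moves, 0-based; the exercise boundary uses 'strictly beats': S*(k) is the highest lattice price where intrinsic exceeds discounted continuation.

price = 32.6204
boundary = - 102.4138 83.9558 102.4138 83.9558 102.4138
tree:
32.6204
47.2062 19.8022
65.6642 31.1577 9.5461
80.7956 47.2062 16.8200 2.8214
93.1998 65.6642 28.7844 5.8142 0.0000
103.3684 80.7956 47.2062 11.9813 0.0000 0.0000
111.7044 93.1998 65.6642 24.6900 0.0000 0.0000 0.0000

params: Δt=0.25833 u=1.21985 d=0.81977 q=0.50267 e^(-rΔt)=0.97576
t_6 payoffs: 111.7044 93.1998 65.6642 24.6900 0.0000 0.0000 0.0000
t_5: node(5,0) S=46.2516 payoff=103.3684 vs cont=99.9201 → 103.3684 [stop]  node(5,1) S=68.8244 payoff=80.7956 vs cont=77.4345 → 80.7956 [stop]  node(5,2) S=102.4138 payoff=47.2062 vs cont=43.9750 → 47.2062 [stop]  node(5,3) S=152.3964 payoff=0.0000 vs cont=11.9813 → 11.9813 [wait]  node(5,4) S=226.7728 payoff=0.0000 vs cont=0.0000 → 0.0000 [wait]  node(5,5) S=337.4481 payoff=0.0000 vs cont=0.0000 → 0.0000 [wait]  ⇒ S*(5)=102.4138
t_4: node(4,0) S=56.4202 payoff=93.1998 vs cont=89.7908 → 93.1998 [stop]  node(4,1) S=83.9558 payoff=65.6642 vs cont=62.3617 → 65.6642 [stop]  node(4,2) S=124.9300 payoff=24.6900 vs cont=28.7844 → 28.7844 [wait]  node(4,3) S=185.9015 payoff=0.0000 vs cont=5.8142 → 5.8142 [wait]  node(4,4) S=276.6298 payoff=0.0000 vs cont=0.0000 → 0.0000 [wait]  ⇒ S*(4)=83.9558
t_3: node(3,0) S=68.8244 payoff=80.7956 vs cont=77.4345 → 80.7956 [stop]  node(3,1) S=102.4138 payoff=47.2062 vs cont=45.9833 → 47.2062 [stop]  node(3,2) S=152.3964 payoff=0.0000 vs cont=16.8200 → 16.8200 [wait]  node(3,3) S=226.7728 payoff=0.0000 vs cont=2.8214 → 2.8214 [wait]  ⇒ S*(3)=102.4138
t_2: node(2,0) S=83.9558 payoff=65.6642 vs cont=62.3617 → 65.6642 [stop]  node(2,1) S=124.9300 payoff=24.6900 vs cont=31.1577 → 31.1577 [wait]  node(2,2) S=185.9015 payoff=0.0000 vs cont=9.5461 → 9.5461 [wait]  ⇒ S*(2)=83.9558
t_1: node(1,0) S=102.4138 payoff=47.2062 vs cont=47.1473 → 47.2062 [stop]  node(1,1) S=152.3964 payoff=0.0000 vs cont=19.8022 → 19.8022 [wait]  ⇒ S*(1)=102.4138
t_0: node(0,0) S=124.9300 payoff=24.6900 vs cont=32.6204 → 32.6204 [wait]  ⇒ S*(0)=-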